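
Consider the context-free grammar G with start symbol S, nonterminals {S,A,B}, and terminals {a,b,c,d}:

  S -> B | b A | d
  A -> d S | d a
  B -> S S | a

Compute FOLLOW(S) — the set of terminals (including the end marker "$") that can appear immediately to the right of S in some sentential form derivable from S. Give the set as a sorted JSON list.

FIRST iteration:
pass 1:
  A via A→d S: +{d}
  B via B→a: +{a}
  S via S→B: +{a}
  S via S→b A: +{b}
  S via S→d: +{d}
  S: {a,b,d}  A: {d}  B: {a}
pass 2:
  B via B→S S: +{b,d}
  S: {a,b,d}  A: {d}  B: {a,b,d}
pass 3: — fixpoint
  S: {a,b,d}  A: {d}  B: {a,b,d}

FOLLOW iteration:
FOLLOW(S) := {$}
iter 1:
  B→S S: FOLLOW(S) ⊇ FIRST(S) = {a,b,d}; new: +{a,b,d}
  S→B: FOLLOW(B) ⊇ FOLLOW(S) ⊇ {$,a,b,d}; new: +{$,a,b,d}
  S→b A: FOLLOW(A) ⊇ FOLLOW(S) ⊇ {$,a,b,d}; new: +{$,a,b,d}
  FOLLOW(S)={$,a,b,d}  FOLLOW(A)={$,a,b,d}  FOLLOW(B)={$,a,b,d}
iter 2: done
  FOLLOW(S)={$,a,b,d}  FOLLOW(A)={$,a,b,d}  FOLLOW(B)={$,a,b,d}

FOLLOW(S) = ["$", "a", "b", "d"]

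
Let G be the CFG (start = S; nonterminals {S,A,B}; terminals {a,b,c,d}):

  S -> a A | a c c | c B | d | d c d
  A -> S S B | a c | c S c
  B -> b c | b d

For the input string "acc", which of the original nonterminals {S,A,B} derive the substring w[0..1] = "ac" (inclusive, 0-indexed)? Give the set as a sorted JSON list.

CNF form of G:
  S -> T0 A | T0 X6 | T1 B | T3 X7 | d
  A -> S X4 | T0 T1 | T1 X5
  B -> T2 T1 | T2 T3
  T0 -> a
  T1 -> c
  T2 -> b
  T3 -> d
  X4 -> S B
  X5 -> S T1
  X6 -> T1 T1
  X7 -> T1 T3

CYK fill, restricted to cells inside w[0..1]:
  cell(0,0) a: {T0}  orig:{}
  cell(1,1) c: {T1}  orig:{}
  cell(0,1) ac: {A}

Original NTs in T[0,1] deriving "ac": ["A"]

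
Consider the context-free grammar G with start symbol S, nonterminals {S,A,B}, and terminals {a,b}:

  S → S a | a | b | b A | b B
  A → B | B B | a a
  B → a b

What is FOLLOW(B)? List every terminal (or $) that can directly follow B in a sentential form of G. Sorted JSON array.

Compute FIRST by fixpoint:
pass 1:
  A via A→a a: +{a}
  B via B→a b: +{a}
  S via S→a: +{a}
  S via S→b: +{b}
  S: {a,b}  A: {a}  B: {a}
pass 2: (stable)
  S: {a,b}  A: {a}  B: {a}

Compute FOLLOW by fixpoint:
seed FOLLOW(S) with $
pass 1:
  A→B B: FOLLOW(B) ⊇ FIRST(B) = {a}; new: +{a}
  S→S a: FOLLOW(S) ⊇ FIRST(a) = {a}; new: +{a}
  S→b A: FOLLOW(A) ⊇ FOLLOW(S) ⊇ {$,a}; new: +{$,a}
  S→b B: FOLLOW(B) ⊇ FOLLOW(S) ⊇ {$,a}; new: +{$}
  FOLLOW[S]={$,a}  FOLLOW[A]={$,a}  FOLLOW[B]={$,a}
pass 2: (no change)
  FOLLOW[S]={$,a}  FOLLOW[A]={$,a}  FOLLOW[B]={$,a}

FOLLOW(B) = ["$", "a"]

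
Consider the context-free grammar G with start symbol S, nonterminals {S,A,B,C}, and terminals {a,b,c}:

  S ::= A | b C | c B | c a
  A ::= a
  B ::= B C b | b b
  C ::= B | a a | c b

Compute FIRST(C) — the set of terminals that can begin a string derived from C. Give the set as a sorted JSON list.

FIRST iteration:
[1]
  A via A→a: +{a}
  B via B→b b: +{b}
  C via C→B: +{b}
  C via C→a a: +{a}
  C via C→c b: +{c}
  S via S→A: +{a}
  S via S→b C: +{b}
  S via S→c B: +{c}
  S: {a,b,c}  A: {a}  B: {b}  C: {a,b,c}
[2] (stable)
  S: {a,b,c}  A: {a}  B: {b}  C: {a,b,c}

FIRST(C) = ["a", "b", "c"]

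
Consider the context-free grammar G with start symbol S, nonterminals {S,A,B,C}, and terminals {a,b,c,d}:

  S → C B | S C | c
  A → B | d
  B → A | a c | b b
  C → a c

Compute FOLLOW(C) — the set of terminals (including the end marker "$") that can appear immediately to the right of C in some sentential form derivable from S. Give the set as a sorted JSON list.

FIRST iteration:
[1]
  A via A→d: +{d}
  B via B→A: +{d}
  B via B→a c: +{a}
  B via B→b b: +{b}
  C via C→a c: +{a}
  S via S→C B: +{a}
  S via S→c: +{c}
  S: {a,c}  A: {d}  B: {a,b,d}  C: {a}
[2]
  A via A→B: +{a,b}
  S: {a,c}  A: {a,b,d}  B: {a,b,d}  C: {a}
[3] — fixpoint
  S: {a,c}  A: {a,b,d}  B: {a,b,d}  C: {a}

FOLLOW sets:
seed FOLLOW(S) with $
pass 1:
  S→C B: FOLLOW(C) ⊇ FIRST(B) = {a,b,d}; new: +{a,b,d}
  S→C B: FOLLOW(B) ⊇ FOLLOW(S) ⊇ {$}; new: +{$}
  S→S C: FOLLOW(S) ⊇ FIRST(C) = {a}; new: +{a}
  S→S C: FOLLOW(C) ⊇ FOLLOW(S) ⊇ {$,a}; new: +{$}
  S: {$,a}  A: {}  B: {$}  C: {$,a,b,d}
pass 2:
  B→A: FOLLOW(A) ⊇ FOLLOW(B) ⊇ {$}; new: +{$}
  S→C B: FOLLOW(B) ⊇ FOLLOW(S) ⊇ {$,a}; new: +{a}
  S: {$,a}  A: {$}  B: {$,a}  C: {$,a,b,d}
pass 3:
  B→A: FOLLOW(A) ⊇ FOLLOW(B) ⊇ {$,a}; new: +{a}
  S: {$,a}  A: {$,a}  B: {$,a}  C: {$,a,b,d}
pass 4: (stable)
  S: {$,a}  A: {$,a}  B: {$,a}  C: {$,a,b,d}

FOLLOW(C) = ["$", "a", "b", "d"]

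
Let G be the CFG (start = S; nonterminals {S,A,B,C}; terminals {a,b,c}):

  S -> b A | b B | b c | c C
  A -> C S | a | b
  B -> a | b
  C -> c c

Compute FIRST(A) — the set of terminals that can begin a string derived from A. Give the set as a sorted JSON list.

Compute FIRST by fixpoint:
iter 1:
  A via A→a: +{a}
  A via A→b: +{b}
  B via B→a: +{a}
  B via B→b: +{b}
  C via C→c c: +{c}
  S via S→b A: +{b}
  S via S→c C: +{c}
  FIRST(S)={b,c}  FIRST(A)={a,b}  FIRST(B)={a,b}  FIRST(C)={c}
iter 2:
  A via A→C S: +{c}
  FIRST(S)={b,c}  FIRST(A)={a,b,c}  FIRST(B)={a,b}  FIRST(C)={c}
iter 3: (stable)
  FIRST(S)={b,c}  FIRST(A)={a,b,c}  FIRST(B)={a,b}  FIRST(C)={c}

FIRST(A) = ["a", "b", "c"]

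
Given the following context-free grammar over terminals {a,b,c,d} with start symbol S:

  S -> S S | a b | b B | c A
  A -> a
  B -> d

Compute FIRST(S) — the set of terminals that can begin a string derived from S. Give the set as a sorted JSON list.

Compute FIRST by fixpoint:
[1]
  A via A→a: +{a}
  B via B→d: +{d}
  S via S→a b: +{a}
  S via S→b B: +{b}
  S via S→c A: +{c}
  S: {a,b,c}  A: {a}  B: {d}
[2] (no change)
  S: {a,b,c}  A: {a}  B: {d}

FIRST(S) = ["a", "b", "c"]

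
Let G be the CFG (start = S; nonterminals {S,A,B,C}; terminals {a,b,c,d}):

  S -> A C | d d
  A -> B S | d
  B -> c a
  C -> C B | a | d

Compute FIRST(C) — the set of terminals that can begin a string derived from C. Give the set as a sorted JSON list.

FIRST iteration:
iter 1:
  A via A→d: +{d}
  B via B→c a: +{c}
  C via C→a: +{a}
  C via C→d: +{d}
  S via S→A C: +{d}
  FIRST(S)={d}  FIRST(A)={d}  FIRST(B)={c}  FIRST(C)={a,d}
iter 2:
  A via A→B S: +{c}
  S via S→A C: +{c}
  FIRST(S)={c,d}  FIRST(A)={c,d}  FIRST(B)={c}  FIRST(C)={a,d}
iter 3: — fixpoint
  FIRST(S)={c,d}  FIRST(A)={c,d}  FIRST(B)={c}  FIRST(C)={a,d}

FIRST(C) = ["a", "d"]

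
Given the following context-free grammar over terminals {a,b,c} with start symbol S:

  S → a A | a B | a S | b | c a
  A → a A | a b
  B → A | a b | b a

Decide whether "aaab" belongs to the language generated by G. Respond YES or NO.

Convert to CNF:
  S -> T0 A | T0 B | T0 S | T2 T0 | b
  A -> T0 A | T0 T1
  B -> T0 A | T0 T1 | T1 T0
  T0 -> a
  T1 -> b
  T2 -> c

CYK table (by increasing span):
  [0..0]={T0}  "a"  orig:{}
  [1..1]={T0}  "a"  orig:{}
  [2..2]={T0}  "a"  orig:{}
  [3..3]={S,T1}  "b"  orig:{S}
  [0..1]=∅  "aa"
  [1..2]=∅  "aa"
  [2..3]={A,B,S}  "ab"
  [0..2]=∅  "aaa"
  [1..3]={A,B,S}  "aab"
  [0..3]={A,B,S}  "aaab"

S ∈ T[0,3] ⇒ YES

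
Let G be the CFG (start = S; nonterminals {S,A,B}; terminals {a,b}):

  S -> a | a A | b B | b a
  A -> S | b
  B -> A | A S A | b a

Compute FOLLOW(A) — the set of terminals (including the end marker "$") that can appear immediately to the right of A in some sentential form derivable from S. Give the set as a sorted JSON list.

FIRST sets, iterate to fixpoint:
round 1:
  A via A→b: +{b}
  B via B→A: +{b}
  S via S→a: +{a}
  S via S→b B: +{b}
  FIRST[S]={a,b}  FIRST[A]={b}  FIRST[B]={b}
round 2:
  A via A→S: +{a}
  B via B→A: +{a}
  FIRST[S]={a,b}  FIRST[A]={a,b}  FIRST[B]={a,b}
round 3: (stable)
  FIRST[S]={a,b}  FIRST[A]={a,b}  FIRST[B]={a,b}

FOLLOW sets:
seed FOLLOW(S) with $
pass 1:
  B→A S A: FOLLOW(A) ⊇ FIRST(S) = {a,b}; new: +{a,b}
  B→A S A: FOLLOW(S) ⊇ FIRST(A) = {a,b}; new: +{a,b}
  S→a A: FOLLOW(A) ⊇ FOLLOW(S) ⊇ {$,a,b}; new: +{$}
  S→b B: FOLLOW(B) ⊇ FOLLOW(S) ⊇ {$,a,b}; new: +{$,a,b}
  FOLLOW[S]={$,a,b}  FOLLOW[A]={$,a,b}  FOLLOW[B]={$,a,b}
pass 2: — fixpoint
  FOLLOW[S]={$,a,b}  FOLLOW[A]={$,a,b}  FOLLOW[B]={$,a,b}

FOLLOW(A) = ["$", "a", "b"]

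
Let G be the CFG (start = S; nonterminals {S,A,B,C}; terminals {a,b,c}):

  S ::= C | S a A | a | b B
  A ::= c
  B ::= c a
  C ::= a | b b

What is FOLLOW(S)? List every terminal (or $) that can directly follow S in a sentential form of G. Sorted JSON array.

FIRST sets, iterate to fixpoint:
iter 1:
  A via A→c: +{c}
  B via B→c a: +{c}
  C via C→a: +{a}
  C via C→b b: +{b}
  S via S→C: +{a,b}
  FIRST[S]={a,b}  FIRST[A]={c}  FIRST[B]={c}  FIRST[C]={a,b}
iter 2: (stable)
  FIRST[S]={a,b}  FIRST[A]={c}  FIRST[B]={c}  FIRST[C]={a,b}

FOLLOW iteration:
FOLLOW(S) := {$}
[1]
  S→C: FOLLOW(C) ⊇ FOLLOW(S) ⊇ {$}; new: +{$}
  S→S a A: FOLLOW(S) ⊇ FIRST(a) = {a}; new: +{a}
  S→S a A: FOLLOW(A) ⊇ FOLLOW(S) ⊇ {$,a}; new: +{$,a}
  S→b B: FOLLOW(B) ⊇ FOLLOW(S) ⊇ {$,a}; new: +{$,a}
  S: {$,a}  A: {$,a}  B: {$,a}  C: {$}
[2]
  S→C: FOLLOW(C) ⊇ FOLLOW(S) ⊇ {$,a}; new: +{a}
  S: {$,a}  A: {$,a}  B: {$,a}  C: {$,a}
[3] — fixpoint
  S: {$,a}  A: {$,a}  B: {$,a}  C: {$,a}

FOLLOW(S) = ["$", "a"]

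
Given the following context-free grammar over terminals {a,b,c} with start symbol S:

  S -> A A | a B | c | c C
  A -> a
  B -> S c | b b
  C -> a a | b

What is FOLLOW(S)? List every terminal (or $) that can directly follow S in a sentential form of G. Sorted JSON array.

FIRST iteration:
iter 1:
  A via A→a: +{a}
  B via B→b b: +{b}
  C via C→a a: +{a}
  C via C→b: +{b}
  S via S→A A: +{a}
  S via S→c: +{c}
  FIRST[S]={a,c}  FIRST[A]={a}  FIRST[B]={b}  FIRST[C]={a,b}
iter 2:
  B via B→S c: +{a,c}
  FIRST[S]={a,c}  FIRST[A]={a}  FIRST[B]={a,b,c}  FIRST[C]={a,b}
iter 3: — fixpoint
  FIRST[S]={a,c}  FIRST[A]={a}  FIRST[B]={a,b,c}  FIRST[C]={a,b}

FOLLOW sets:
initialize: $ ∈ FOLLOW(S)
pass 1:
  B→S c: FOLLOW(S) ⊇ FIRST(c) = {c}; new: +{c}
  S→A A: FOLLOW(A) ⊇ FIRST(A) = {a}; new: +{a}
  S→A A: FOLLOW(A) ⊇ FOLLOW(S) ⊇ {$,c}; new: +{$,c}
  S→a B: FOLLOW(B) ⊇ FOLLOW(S) ⊇ {$,c}; new: +{$,c}
  S→c C: FOLLOW(C) ⊇ FOLLOW(S) ⊇ {$,c}; new: +{$,c}
  S: {$,c}  A: {$,a,c}  B: {$,c}  C: {$,c}
pass 2: (stable)
  S: {$,c}  A: {$,a,c}  B: {$,c}  C: {$,c}

FOLLOW(S) = ["$", "c"]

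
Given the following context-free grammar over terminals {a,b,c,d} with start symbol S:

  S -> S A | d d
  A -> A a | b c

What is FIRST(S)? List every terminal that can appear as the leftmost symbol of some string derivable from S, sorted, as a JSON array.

FIRST iteration:
[1]
  A via A→b c: +{b}
  S via S→d d: +{d}
  FIRST(S)={d}  FIRST(A)={b}
[2] done
  FIRST(S)={d}  FIRST(A)={b}

FIRST(S) = ["d"]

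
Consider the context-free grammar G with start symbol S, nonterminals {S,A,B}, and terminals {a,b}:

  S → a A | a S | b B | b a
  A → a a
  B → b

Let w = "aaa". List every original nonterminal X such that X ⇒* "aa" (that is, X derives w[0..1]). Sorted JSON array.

Convert to CNF:
  S -> T0 A | T0 S | T1 B | T1 T0
  A -> T0 T0
  B -> b
  T0 -> a
  T1 -> b

CYK table (by increasing span) — only the sub-triangle for w[0..1]:
  cell(0,0) a: {T0}  orig:{}
  cell(1,1) a: {T0}  orig:{}
  cell(0,1) aa: {A}

Original NTs in T[0,1] deriving "aa": ["A"]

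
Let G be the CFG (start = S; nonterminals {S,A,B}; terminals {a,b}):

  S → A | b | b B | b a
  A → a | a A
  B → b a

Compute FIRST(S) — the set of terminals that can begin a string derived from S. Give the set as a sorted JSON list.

FIRST sets, iterate to fixpoint:
[1]
  A via A→a: +{a}
  B via B→b a: +{b}
  S via S→A: +{a}
  S via S→b: +{b}
  FIRST(S)={a,b}  FIRST(A)={a}  FIRST(B)={b}
[2] done
  FIRST(S)={a,b}  FIRST(A)={a}  FIRST(B)={b}

FIRST(S) = ["a", "b"]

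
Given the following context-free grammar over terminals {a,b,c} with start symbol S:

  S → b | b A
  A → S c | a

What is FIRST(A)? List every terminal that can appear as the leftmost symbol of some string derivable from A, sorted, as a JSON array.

Compute FIRST by fixpoint:
pass 1:
  A via A→a: +{a}
  S via S→b: +{b}
  S: {b}  A: {a}
pass 2:
  A via A→S c: +{b}
  S: {b}  A: {a,b}
pass 3: — fixpoint
  S: {b}  A: {a,b}

FIRST(A) = ["a", "b"]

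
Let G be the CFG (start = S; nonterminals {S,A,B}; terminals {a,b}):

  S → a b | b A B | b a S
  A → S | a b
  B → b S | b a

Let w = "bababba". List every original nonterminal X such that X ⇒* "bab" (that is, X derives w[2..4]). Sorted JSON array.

CNF form of G:
  S -> T0 T1 | T1 X4 | T1 X5
  A -> T0 T1 | T1 X2 | T1 X3
  B -> T1 S | T1 T0
  T0 -> a
  T1 -> b
  X2 -> A B
  X3 -> T0 S
  X4 -> A B
  X5 -> T0 S

CYK table (by increasing span) (cells [i..j] with 2 ≤ i ≤ j ≤ 4 only):
  T[2,2] 'b' = {T1}  orig:{}
  T[3,3] 'a' = {T0}  orig:{}
  T[4,4] 'b' = {T1}  orig:{}
  T[2,3] 'ba' = {B}
  T[3,4] 'ab' = {A,S}
  T[2,4] 'bab' = {B}

Original NTs in T[2,4] deriving "bab": ["B"]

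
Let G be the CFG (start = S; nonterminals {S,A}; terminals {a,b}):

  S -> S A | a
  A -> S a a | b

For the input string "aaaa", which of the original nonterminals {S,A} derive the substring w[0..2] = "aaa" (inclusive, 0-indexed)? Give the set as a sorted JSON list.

CNF form of G:
  S -> S A | a
  A -> S X1 | b
  T0 -> a
  X1 -> T0 T0

CYK fill, restricted to cells inside w[0..2]:
  T[0,0] 'a' = {S,T0}  orig:{S}
  T[1,1] 'a' = {S,T0}  orig:{S}
  T[2,2] 'a' = {S,T0}  orig:{S}
  T[0,1] 'aa' = {X1}  orig:{}
  T[1,2] 'aa' = {X1}  orig:{}
  T[0,2] 'aaa' = {A}

Original NTs in T[0,2] deriving "aaa": ["A"]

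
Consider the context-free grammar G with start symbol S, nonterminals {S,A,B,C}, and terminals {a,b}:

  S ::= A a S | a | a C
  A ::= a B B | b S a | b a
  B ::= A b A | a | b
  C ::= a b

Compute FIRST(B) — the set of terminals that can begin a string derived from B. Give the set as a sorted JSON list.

FIRST iteration:
[1]
  A via A→a B B: +{a}
  A via A→b S a: +{b}
  B via B→A b A: +{a,b}
  C via C→a b: +{a}
  S via S→A a S: +{a,b}
  S: {a,b}  A: {a,b}  B: {a,b}  C: {a}
[2] — fixpoint
  S: {a,b}  A: {a,b}  B: {a,b}  C: {a}

FIRST(B) = ["a", "b"]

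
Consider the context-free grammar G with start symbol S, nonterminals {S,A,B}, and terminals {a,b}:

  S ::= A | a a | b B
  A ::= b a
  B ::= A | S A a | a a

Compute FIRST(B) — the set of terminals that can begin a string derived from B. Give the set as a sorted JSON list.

FIRST sets, iterate to fixpoint:
[1]
  A via A→b a: +{b}
  B via B→A: +{b}
  B via B→a a: +{a}
  S via S→A: +{b}
  S via S→a a: +{a}
  FIRST(S)={a,b}  FIRST(A)={b}  FIRST(B)={a,b}
[2] — fixpoint
  FIRST(S)={a,b}  FIRST(A)={b}  FIRST(B)={a,b}

FIRST(B) = ["a", "b"]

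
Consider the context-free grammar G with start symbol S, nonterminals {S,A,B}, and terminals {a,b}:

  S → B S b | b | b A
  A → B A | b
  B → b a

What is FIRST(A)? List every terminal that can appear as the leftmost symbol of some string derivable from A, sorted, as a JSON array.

FIRST iteration:
round 1:
  A via A→b: +{b}
  B via B→b a: +{b}
  S via S→B S b: +{b}
  FIRST(S)={b}  FIRST(A)={b}  FIRST(B)={b}
round 2: (no change)
  FIRST(S)={b}  FIRST(A)={b}  FIRST(B)={b}

FIRST(A) = ["b"]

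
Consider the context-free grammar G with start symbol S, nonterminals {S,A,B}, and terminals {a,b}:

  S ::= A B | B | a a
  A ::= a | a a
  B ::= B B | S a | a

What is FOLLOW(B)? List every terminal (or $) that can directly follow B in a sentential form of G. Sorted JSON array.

FIRST iteration:
[1]
  A via A→a: +{a}
  B via B→a: +{a}
  S via S→A B: +{a}
  FIRST[S]={a}  FIRST[A]={a}  FIRST[B]={a}
[2] done
  FIRST[S]={a}  FIRST[A]={a}  FIRST[B]={a}

Compute FOLLOW by fixpoint:
initialize: $ ∈ FOLLOW(S)
[1]
  B→B B: FOLLOW(B) ⊇ FIRST(B) = {a}; new: +{a}
  B→S a: FOLLOW(S) ⊇ FIRST(a) = {a}; new: +{a}
  S→A B: FOLLOW(A) ⊇ FIRST(B) = {a}; new: +{a}
  S→A B: FOLLOW(B) ⊇ FOLLOW(S) ⊇ {$,a}; new: +{$}
  FOLLOW(S)={$,a}  FOLLOW(A)={a}  FOLLOW(B)={$,a}
[2] done
  FOLLOW(S)={$,a}  FOLLOW(A)={a}  FOLLOW(B)={$,a}

FOLLOW(B) = ["$", "a"]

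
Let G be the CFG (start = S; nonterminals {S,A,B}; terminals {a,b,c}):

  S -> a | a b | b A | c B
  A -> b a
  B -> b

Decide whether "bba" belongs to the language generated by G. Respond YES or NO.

Convert to CNF:
  S -> T0 A | T1 T0 | T2 B | a
  A -> T0 T1
  B -> b
  T0 -> b
  T1 -> a
  T2 -> c

CYK table (by increasing span):
  [0..0]={B,T0}  "b"  orig:{B}
  [1..1]={B,T0}  "b"  orig:{B}
  [2..2]={S,T1}  "a"  orig:{S}
  [0..1]=∅  "bb"
  [1..2]={A}  "ba"
  [0..2]={S}  "bba"

S ∈ T[0,2] ⇒ YES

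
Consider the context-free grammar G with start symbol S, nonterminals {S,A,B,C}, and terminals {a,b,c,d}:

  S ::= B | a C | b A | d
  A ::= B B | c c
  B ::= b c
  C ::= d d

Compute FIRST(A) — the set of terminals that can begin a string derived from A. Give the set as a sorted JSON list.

FIRST iteration:
[1]
  A via A→c c: +{c}
  B via B→b c: +{b}
  C via C→d d: +{d}
  S via S→B: +{b}
  S via S→a C: +{a}
  S via S→d: +{d}
  FIRST(S)={a,b,d}  FIRST(A)={c}  FIRST(B)={b}  FIRST(C)={d}
[2]
  A via A→B B: +{b}
  FIRST(S)={a,b,d}  FIRST(A)={b,c}  FIRST(B)={b}  FIRST(C)={d}
[3] (no change)
  FIRST(S)={a,b,d}  FIRST(A)={b,c}  FIRST(B)={b}  FIRST(C)={d}

FIRST(A) = ["b", "c"]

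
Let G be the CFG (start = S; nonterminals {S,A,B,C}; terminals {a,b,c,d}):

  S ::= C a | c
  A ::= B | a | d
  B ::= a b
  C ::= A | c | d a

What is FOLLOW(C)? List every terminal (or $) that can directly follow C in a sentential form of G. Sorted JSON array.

FIRST sets, iterate to fixpoint:
round 1:
  A via A→a: +{a}
  A via A→d: +{d}
  B via B→a b: +{a}
  C via C→A: +{a,d}
  C via C→c: +{c}
  S via S→C a: +{a,c,d}
  FIRST(S)={a,c,d}  FIRST(A)={a,d}  FIRST(B)={a}  FIRST(C)={a,c,d}
round 2: — fixpoint
  FIRST(S)={a,c,d}  FIRST(A)={a,d}  FIRST(B)={a}  FIRST(C)={a,c,d}

FOLLOW iteration:
FOLLOW(S) := {$}
iter 1:
  S→C a: FOLLOW(C) ⊇ FIRST(a) = {a}; new: +{a}
  FOLLOW[S]={$}  FOLLOW[A]={}  FOLLOW[B]={}  FOLLOW[C]={a}
iter 2:
  C→A: FOLLOW(A) ⊇ FOLLOW(C) ⊇ {a}; new: +{a}
  FOLLOW[S]={$}  FOLLOW[A]={a}  FOLLOW[B]={}  FOLLOW[C]={a}
iter 3:
  A→B: FOLLOW(B) ⊇ FOLLOW(A) ⊇ {a}; new: +{a}
  FOLLOW[S]={$}  FOLLOW[A]={a}  FOLLOW[B]={a}  FOLLOW[C]={a}
iter 4: — fixpoint
  FOLLOW[S]={$}  FOLLOW[A]={a}  FOLLOW[B]={a}  FOLLOW[C]={a}

FOLLOW(C) = ["a"]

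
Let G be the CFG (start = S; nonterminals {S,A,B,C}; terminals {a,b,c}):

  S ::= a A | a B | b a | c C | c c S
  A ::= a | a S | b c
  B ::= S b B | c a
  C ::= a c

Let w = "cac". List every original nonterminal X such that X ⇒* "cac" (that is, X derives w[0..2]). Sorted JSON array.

Convert to CNF:
  S -> T0 A | T0 B | T1 T0 | T2 C | T2 X4
  A -> T0 S | T1 T2 | a
  B -> S X3 | T2 T0
  C -> T0 T2
  T0 -> a
  T1 -> b
  T2 -> c
  X3 -> T1 B
  X4 -> T2 S

CYK table (by increasing span) (cells [i..j] with 0 ≤ i ≤ j ≤ 2 only):
  [0..0]={T2}  "c"  orig:{}
  [1..1]={A,T0}  "a"  orig:{A}
  [2..2]={T2}  "c"  orig:{}
  [0..1]={B}  "ca"
  [1..2]={C}  "ac"
  [0..2]={S}  "cac"

Original NTs in T[0,2] deriving "cac": ["S"]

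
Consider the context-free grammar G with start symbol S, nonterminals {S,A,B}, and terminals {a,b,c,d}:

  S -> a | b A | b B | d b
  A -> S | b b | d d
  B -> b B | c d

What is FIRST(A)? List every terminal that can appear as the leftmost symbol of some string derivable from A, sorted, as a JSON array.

FIRST sets, iterate to fixpoint:
round 1:
  A via A→b b: +{b}
  A via A→d d: +{d}
  B via B→b B: +{b}
  B via B→c d: +{c}
  S via S→a: +{a}
  S via S→b A: +{b}
  S via S→d b: +{d}
  S: {a,b,d}  A: {b,d}  B: {b,c}
round 2:
  A via A→S: +{a}
  S: {a,b,d}  A: {a,b,d}  B: {b,c}
round 3: — fixpoint
  S: {a,b,d}  A: {a,b,d}  B: {b,c}

FIRST(A) = ["a", "b", "d"]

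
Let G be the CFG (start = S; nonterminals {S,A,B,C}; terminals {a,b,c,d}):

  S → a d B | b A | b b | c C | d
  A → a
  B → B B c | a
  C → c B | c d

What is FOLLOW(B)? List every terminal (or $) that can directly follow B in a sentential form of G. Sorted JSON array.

Compute FIRST by fixpoint:
round 1:
  A via A→a: +{a}
  B via B→a: +{a}
  C via C→c B: +{c}
  S via S→a d B: +{a}
  S via S→b A: +{b}
  S via S→c C: +{c}
  S via S→d: +{d}
  S: {a,b,c,d}  A: {a}  B: {a}  C: {c}
round 2: done
  S: {a,b,c,d}  A: {a}  B: {a}  C: {c}

Compute FOLLOW by fixpoint:
initialize: $ ∈ FOLLOW(S)
pass 1:
  B→B B c: FOLLOW(B) ⊇ FIRST(B) = {a}; new: +{a}
  B→B B c: FOLLOW(B) ⊇ FIRST(c) = {c}; new: +{c}
  S→a d B: FOLLOW(B) ⊇ FOLLOW(S) ⊇ {$}; new: +{$}
  S→b A: FOLLOW(A) ⊇ FOLLOW(S) ⊇ {$}; new: +{$}
  S→c C: FOLLOW(C) ⊇ FOLLOW(S) ⊇ {$}; new: +{$}
  FOLLOW[S]={$}  FOLLOW[A]={$}  FOLLOW[B]={$,a,c}  FOLLOW[C]={$}
pass 2: — fixpoint
  FOLLOW[S]={$}  FOLLOW[A]={$}  FOLLOW[B]={$,a,c}  FOLLOW[C]={$}

FOLLOW(B) = ["$", "a", "c"]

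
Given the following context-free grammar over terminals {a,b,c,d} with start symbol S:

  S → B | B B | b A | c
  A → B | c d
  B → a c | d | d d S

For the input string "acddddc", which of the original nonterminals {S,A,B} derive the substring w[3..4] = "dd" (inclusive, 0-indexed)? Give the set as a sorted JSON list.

CNF form of G:
  S -> B B | T0 T1 | T2 X6 | T3 A | c | d
  A -> T0 T1 | T1 T2 | T2 X4 | d
  B -> T0 T1 | T2 X5 | d
  T0 -> a
  T1 -> c
  T2 -> d
  T3 -> b
  X4 -> T2 S
  X5 -> T2 S
  X6 -> T2 S

CYK fill, restricted to cells inside w[3..4]:
  cell(3,3) d: {A,B,S,T2}  orig:{A,B,S}
  cell(4,4) d: {A,B,S,T2}  orig:{A,B,S}
  cell(3,4) dd: {S,X4,X5,X6}  orig:{S}

Original NTs in T[3,4] deriving "dd": ["S"]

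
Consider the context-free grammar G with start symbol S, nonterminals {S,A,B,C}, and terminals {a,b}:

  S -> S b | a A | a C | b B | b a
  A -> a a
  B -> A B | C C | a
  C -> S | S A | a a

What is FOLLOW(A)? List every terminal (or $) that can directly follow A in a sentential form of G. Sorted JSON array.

FIRST sets, iterate to fixpoint:
iter 1:
  A via A→a a: +{a}
  B via B→A B: +{a}
  C via C→a a: +{a}
  S via S→a A: +{a}
  S via S→b B: +{b}
  S: {a,b}  A: {a}  B: {a}  C: {a}
iter 2:
  C via C→S: +{b}
  S: {a,b}  A: {a}  B: {a}  C: {a,b}
iter 3:
  B via B→C C: +{b}
  S: {a,b}  A: {a}  B: {a,b}  C: {a,b}
iter 4: (stable)
  S: {a,b}  A: {a}  B: {a,b}  C: {a,b}

FOLLOW sets:
FOLLOW(S) := {$}
round 1:
  B→A B: FOLLOW(A) ⊇ FIRST(B) = {a,b}; new: +{a,b}
  B→C C: FOLLOW(C) ⊇ FIRST(C) = {a,b}; new: +{a,b}
  C→S: FOLLOW(S) ⊇ FOLLOW(C) ⊇ {a,b}; new: +{a,b}
  S→a A: FOLLOW(A) ⊇ FOLLOW(S) ⊇ {$,a,b}; new: +{$}
  S→a C: FOLLOW(C) ⊇ FOLLOW(S) ⊇ {$,a,b}; new: +{$}
  S→b B: FOLLOW(B) ⊇ FOLLOW(S) ⊇ {$,a,b}; new: +{$,a,b}
  S: {$,a,b}  A: {$,a,b}  B: {$,a,b}  C: {$,a,b}
round 2: done
  S: {$,a,b}  A: {$,a,b}  B: {$,a,b}  C: {$,a,b}

FOLLOW(A) = ["$", "a", "b"]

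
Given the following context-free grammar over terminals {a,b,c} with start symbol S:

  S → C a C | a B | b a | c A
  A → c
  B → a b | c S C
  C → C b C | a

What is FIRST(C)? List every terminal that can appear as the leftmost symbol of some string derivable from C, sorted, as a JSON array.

FIRST iteration:
iter 1:
  A via A→c: +{c}
  B via B→a b: +{a}
  B via B→c S C: +{c}
  C via C→a: +{a}
  S via S→C a C: +{a}
  S via S→b a: +{b}
  S via S→c A: +{c}
  FIRST(S)={a,b,c}  FIRST(A)={c}  FIRST(B)={a,c}  FIRST(C)={a}
iter 2: done
  FIRST(S)={a,b,c}  FIRST(A)={c}  FIRST(B)={a,c}  FIRST(C)={a}

FIRST(C) = ["a"]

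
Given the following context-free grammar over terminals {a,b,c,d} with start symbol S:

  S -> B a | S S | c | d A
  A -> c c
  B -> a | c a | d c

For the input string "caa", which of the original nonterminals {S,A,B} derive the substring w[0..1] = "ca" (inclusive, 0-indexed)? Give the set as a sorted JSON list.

Convert to CNF:
  S -> B T1 | S S | T2 A | c
  A -> T0 T0
  B -> T0 T1 | T2 T0 | a
  T0 -> c
  T1 -> a
  T2 -> d

Fill CYK table bottom-up (cells [i..j] with 0 ≤ i ≤ j ≤ 1 only):
  T[0,0] 'c' = {S,T0}  orig:{S}
  T[1,1] 'a' = {B,T1}  orig:{B}
  T[0,1] 'ca' = {B}

Original NTs in T[0,1] deriving "ca": ["B"]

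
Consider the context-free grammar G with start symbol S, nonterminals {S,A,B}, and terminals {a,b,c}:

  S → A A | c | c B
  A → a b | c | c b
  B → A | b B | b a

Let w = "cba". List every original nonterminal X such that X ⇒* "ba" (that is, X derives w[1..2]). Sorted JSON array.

CNF form of G:
  S -> A A | T2 B | c
  A -> T0 T1 | T2 T1 | c
  B -> T0 T1 | T1 B | T1 T0 | T2 T1 | c
  T0 -> a
  T1 -> b
  T2 -> c

CYK fill, restricted to cells inside w[1..2]:
  [1..1]={T1}  "b"  orig:{}
  [2..2]={T0}  "a"  orig:{}
  [1..2]={B}  "ba"

Original NTs in T[1,2] deriving "ba": ["B"]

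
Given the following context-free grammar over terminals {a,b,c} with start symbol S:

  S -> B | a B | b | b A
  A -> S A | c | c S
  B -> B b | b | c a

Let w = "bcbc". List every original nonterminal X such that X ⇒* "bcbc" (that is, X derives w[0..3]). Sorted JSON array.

Convert to CNF:
  S -> B T1 | T0 T2 | T1 A | T2 B | b
  A -> S A | T0 S | c
  B -> B T1 | T0 T2 | b
  T0 -> c
  T1 -> b
  T2 -> a

Fill CYK table bottom-up — only the sub-triangle for w[0..3]:
  cell(0,0) b: {B,S,T1}  orig:{B,S}
  cell(1,1) c: {A,T0}  orig:{A}
  cell(2,2) b: {B,S,T1}  orig:{B,S}
  cell(3,3) c: {A,T0}  orig:{A}
  cell(0,1) bc: {A,S}
  cell(1,2) cb: {A}
  cell(2,3) bc: {A,S}
  cell(0,2) bcb: {A,S}
  cell(1,3) cbc: {A}
  cell(0,3) bcbc: {A,S}

Original NTs in T[0,3] deriving "bcbc": ["A", "S"]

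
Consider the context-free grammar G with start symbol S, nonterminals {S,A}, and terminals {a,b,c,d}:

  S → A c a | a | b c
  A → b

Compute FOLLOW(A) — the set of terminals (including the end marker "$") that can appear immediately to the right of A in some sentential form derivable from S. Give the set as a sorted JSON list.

FIRST iteration:
pass 1:
  A via A→b: +{b}
  S via S→A c a: +{b}
  S via S→a: +{a}
  S: {a,b}  A: {b}
pass 2: (no change)
  S: {a,b}  A: {b}

FOLLOW sets:
initialize: $ ∈ FOLLOW(S)
iter 1:
  S→A c a: FOLLOW(A) ⊇ FIRST(c) = {c}; new: +{c}
  FOLLOW[S]={$}  FOLLOW[A]={c}
iter 2: — fixpoint
  FOLLOW[S]={$}  FOLLOW[A]={c}

FOLLOW(A) = ["c"]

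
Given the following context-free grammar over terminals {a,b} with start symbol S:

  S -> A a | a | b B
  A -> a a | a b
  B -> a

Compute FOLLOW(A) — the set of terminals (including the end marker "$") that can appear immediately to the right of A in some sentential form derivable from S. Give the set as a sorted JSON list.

FIRST iteration:
pass 1:
  A via A→a a: +{a}
  B via B→a: +{a}
  S via S→A a: +{a}
  S via S→b B: +{b}
  FIRST[S]={a,b}  FIRST[A]={a}  FIRST[B]={a}
pass 2: (no change)
  FIRST[S]={a,b}  FIRST[A]={a}  FIRST[B]={a}

FOLLOW sets:
FOLLOW(S) := {$}
pass 1:
  S→A a: FOLLOW(A) ⊇ FIRST(a) = {a}; new: +{a}
  S→b B: FOLLOW(B) ⊇ FOLLOW(S) ⊇ {$}; new: +{$}
  S: {$}  A: {a}  B: {$}
pass 2: — fixpoint
  S: {$}  A: {a}  B: {$}

FOLLOW(A) = ["a"]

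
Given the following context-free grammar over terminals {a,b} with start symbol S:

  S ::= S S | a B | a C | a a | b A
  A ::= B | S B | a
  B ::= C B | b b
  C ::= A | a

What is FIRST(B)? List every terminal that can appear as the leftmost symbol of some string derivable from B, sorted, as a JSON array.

FIRST sets, iterate to fixpoint:
pass 1:
  A via A→a: +{a}
  B via B→b b: +{b}
  C via C→A: +{a}
  S via S→a B: +{a}
  S via S→b A: +{b}
  S: {a,b}  A: {a}  B: {b}  C: {a}
pass 2:
  A via A→B: +{b}
  B via B→C B: +{a}
  C via C→A: +{b}
  S: {a,b}  A: {a,b}  B: {a,b}  C: {a,b}
pass 3: (stable)
  S: {a,b}  A: {a,b}  B: {a,b}  C: {a,b}

FIRST(B) = ["a", "b"]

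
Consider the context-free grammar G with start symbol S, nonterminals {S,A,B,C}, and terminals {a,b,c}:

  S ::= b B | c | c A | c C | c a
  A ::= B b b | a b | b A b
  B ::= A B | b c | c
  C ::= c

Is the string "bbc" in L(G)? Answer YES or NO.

CNF form of G:
  S -> T0 B | T2 A | T2 C | T2 T1 | c
  A -> B X3 | T0 X4 | T1 T0
  B -> A B | T0 T2 | c
  C -> c
  T0 -> b
  T1 -> a
  T2 -> c
  X3 -> T0 T0
  X4 -> A T0

Fill CYK table bottom-up:
  [0..0]={T0}  "b"  orig:{}
  [1..1]={T0}  "b"  orig:{}
  [2..2]={B,C,S,T2}  "c"  orig:{B,C,S}
  [0..1]={X3}  "bb"  orig:{}
  [1..2]={B,S}  "bc"
  [0..2]={S}  "bbc"

S ∈ T[0,2] ⇒ YES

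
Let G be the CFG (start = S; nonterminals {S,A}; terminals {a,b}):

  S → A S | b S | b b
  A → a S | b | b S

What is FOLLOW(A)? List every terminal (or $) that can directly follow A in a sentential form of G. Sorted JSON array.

FIRST sets, iterate to fixpoint:
pass 1:
  A via A→a S: +{a}
  A via A→b: +{b}
  S via S→A S: +{a,b}
  FIRST(S)={a,b}  FIRST(A)={a,b}
pass 2: done
  FIRST(S)={a,b}  FIRST(A)={a,b}

Compute FOLLOW by fixpoint:
initialize: $ ∈ FOLLOW(S)
[1]
  S→A S: FOLLOW(A) ⊇ FIRST(S) = {a,b}; new: +{a,b}
  S: {$}  A: {a,b}
[2]
  A→a S: FOLLOW(S) ⊇ FOLLOW(A) ⊇ {a,b}; new: +{a,b}
  S: {$,a,b}  A: {a,b}
[3] done
  S: {$,a,b}  A: {a,b}

FOLLOW(A) = ["a", "b"]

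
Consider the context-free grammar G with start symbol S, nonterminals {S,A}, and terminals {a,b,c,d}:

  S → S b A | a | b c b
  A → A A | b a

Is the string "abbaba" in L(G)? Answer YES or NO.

CNF form of G:
  S -> S X3 | T0 X4 | a
  A -> A A | T0 T1
  T0 -> b
  T1 -> a
  T2 -> c
  X3 -> T0 A
  X4 -> T2 T0

CYK fill:
  T[0,0] 'a' = {S,T1}  orig:{S}
  T[1,1] 'b' = {T0}  orig:{}
  T[2,2] 'b' = {T0}  orig:{}
  T[3,3] 'a' = {S,T1}  orig:{S}
  T[4,4] 'b' = {T0}  orig:{}
  T[5,5] 'a' = {S,T1}  orig:{S}
  T[0,1] 'ab' = ∅
  T[1,2] 'bb' = ∅
  T[2,3] 'ba' = {A}
  T[3,4] 'ab' = ∅
  T[4,5] 'ba' = {A}
  T[0,2] 'abb' = ∅
  T[1,3] 'bba' = {X3}  orig:{}
  T[2,4] 'bab' = ∅
  T[3,5] 'aba' = ∅
  T[0,3] 'abba' = {S}
  T[1,4] 'bbab' = ∅
  T[2,5] 'baba' = {A}
  T[0,4] 'abbab' = ∅
  T[1,5] 'bbaba' = {X3}  orig:{}
  T[0,5] 'abbaba' = {S}

S ∈ T[0,5] ⇒ YES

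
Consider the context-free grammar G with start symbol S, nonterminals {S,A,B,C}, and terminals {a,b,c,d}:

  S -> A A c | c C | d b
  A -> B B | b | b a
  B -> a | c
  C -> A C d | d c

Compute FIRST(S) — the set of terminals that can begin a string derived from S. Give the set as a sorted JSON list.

Compute FIRST by fixpoint:
round 1:
  A via A→b: +{b}
  B via B→a: +{a}
  B via B→c: +{c}
  C via C→A C d: +{b}
  C via C→d c: +{d}
  S via S→A A c: +{b}
  S via S→c C: +{c}
  S via S→d b: +{d}
  FIRST[S]={b,c,d}  FIRST[A]={b}  FIRST[B]={a,c}  FIRST[C]={b,d}
round 2:
  A via A→B B: +{a,c}
  C via C→A C d: +{a,c}
  S via S→A A c: +{a}
  FIRST[S]={a,b,c,d}  FIRST[A]={a,b,c}  FIRST[B]={a,c}  FIRST[C]={a,b,c,d}
round 3: — fixpoint
  FIRST[S]={a,b,c,d}  FIRST[A]={a,b,c}  FIRST[B]={a,c}  FIRST[C]={a,b,c,d}

FIRST(S) = ["a", "b", "c", "d"]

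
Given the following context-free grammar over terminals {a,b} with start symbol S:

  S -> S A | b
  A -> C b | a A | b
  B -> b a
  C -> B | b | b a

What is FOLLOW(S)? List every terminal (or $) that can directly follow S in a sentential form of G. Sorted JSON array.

FIRST iteration:
[1]
  A via A→a A: +{a}
  A via A→b: +{b}
  B via B→b a: +{b}
  C via C→B: +{b}
  S via S→b: +{b}
  S: {b}  A: {a,b}  B: {b}  C: {b}
[2] — fixpoint
  S: {b}  A: {a,b}  B: {b}  C: {b}

FOLLOW sets:
FOLLOW(S) := {$}
[1]
  A→C b: FOLLOW(C) ⊇ FIRST(b) = {b}; new: +{b}
  C→B: FOLLOW(B) ⊇ FOLLOW(C) ⊇ {b}; new: +{b}
  S→S A: FOLLOW(S) ⊇ FIRST(A) = {a,b}; new: +{a,b}
  S→S A: FOLLOW(A) ⊇ FOLLOW(S) ⊇ {$,a,b}; new: +{$,a,b}
  FOLLOW(S)={$,a,b}  FOLLOW(A)={$,a,b}  FOLLOW(B)={b}  FOLLOW(C)={b}
[2] (no change)
  FOLLOW(S)={$,a,b}  FOLLOW(A)={$,a,b}  FOLLOW(B)={b}  FOLLOW(C)={b}

FOLLOW(S) = ["$", "a", "b"]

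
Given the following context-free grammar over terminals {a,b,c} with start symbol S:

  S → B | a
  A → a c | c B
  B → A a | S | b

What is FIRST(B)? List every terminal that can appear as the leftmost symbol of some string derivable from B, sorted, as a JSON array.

FIRST sets, iterate to fixpoint:
[1]
  A via A→a c: +{a}
  A via A→c B: +{c}
  B via B→A a: +{a,c}
  B via B→b: +{b}
  S via S→B: +{a,b,c}
  S: {a,b,c}  A: {a,c}  B: {a,b,c}
[2] done
  S: {a,b,c}  A: {a,c}  B: {a,b,c}

FIRST(B) = ["a", "b", "c"]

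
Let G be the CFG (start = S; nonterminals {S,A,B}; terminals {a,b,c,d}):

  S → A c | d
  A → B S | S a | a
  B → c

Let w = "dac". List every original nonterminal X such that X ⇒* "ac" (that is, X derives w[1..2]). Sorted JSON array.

CNF form of G:
  S -> A T1 | d
  A -> B S | S T0 | a
  B -> c
  T0 -> a
  T1 -> c

CYK fill, restricted to cells inside w[1..2]:
  T[1,1] 'a' = {A,T0}  orig:{A}
  T[2,2] 'c' = {B,T1}  orig:{B}
  T[1,2] 'ac' = {S}

Original NTs in T[1,2] deriving "ac": ["S"]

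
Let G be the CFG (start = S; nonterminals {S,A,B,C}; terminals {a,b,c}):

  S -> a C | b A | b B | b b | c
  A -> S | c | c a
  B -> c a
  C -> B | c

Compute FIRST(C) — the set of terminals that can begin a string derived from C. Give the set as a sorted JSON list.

FIRST iteration:
[1]
  A via A→c: +{c}
  B via B→c a: +{c}
  C via C→B: +{c}
  S via S→a C: +{a}
  S via S→b A: +{b}
  S via S→c: +{c}
  S: {a,b,c}  A: {c}  B: {c}  C: {c}
[2]
  A via A→S: +{a,b}
  S: {a,b,c}  A: {a,b,c}  B: {c}  C: {c}
[3] — fixpoint
  S: {a,b,c}  A: {a,b,c}  B: {c}  C: {c}

FIRST(C) = ["c"]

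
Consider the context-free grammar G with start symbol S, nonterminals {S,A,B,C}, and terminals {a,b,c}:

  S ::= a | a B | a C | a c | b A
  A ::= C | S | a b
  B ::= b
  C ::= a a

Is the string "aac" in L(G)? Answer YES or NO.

CNF form of G:
  S -> T0 B | T0 C | T0 T2 | T1 A | a
  A -> T0 B | T0 C | T0 T0 | T0 T1 | T0 T2 | T1 A | a
  B -> b
  C -> T0 T0
  T0 -> a
  T1 -> b
  T2 -> c

Fill CYK table bottom-up:
  [0..0]={A,S,T0}  "a"  orig:{A,S}
  [1..1]={A,S,T0}  "a"  orig:{A,S}
  [2..2]={T2}  "c"  orig:{}
  [0..1]={A,C}  "aa"
  [1..2]={A,S}  "ac"
  [0..2]=∅  "aac"

S ∉ T[0,2] ⇒ NO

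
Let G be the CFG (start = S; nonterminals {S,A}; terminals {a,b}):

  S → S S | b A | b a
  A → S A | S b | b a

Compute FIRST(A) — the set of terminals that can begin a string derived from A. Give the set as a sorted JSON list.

FIRST iteration:
[1]
  A via A→b a: +{b}
  S via S→b A: +{b}
  FIRST[S]={b}  FIRST[A]={b}
[2] (no change)
  FIRST[S]={b}  FIRST[A]={b}

FIRST(A) = ["b"]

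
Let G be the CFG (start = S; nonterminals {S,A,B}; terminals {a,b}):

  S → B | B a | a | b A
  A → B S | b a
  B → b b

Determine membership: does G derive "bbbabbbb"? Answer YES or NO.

Convert to CNF:
  S -> B T1 | T0 A | T0 T0 | a
  A -> B S | T0 T1
  B -> T0 T0
  T0 -> b
  T1 -> a

Fill CYK table bottom-up:
  T[0,0] 'b' = {T0}  orig:{}
  T[1,1] 'b' = {T0}  orig:{}
  T[2,2] 'b' = {T0}  orig:{}
  T[3,3] 'a' = {S,T1}  orig:{S}
  T[4,4] 'b' = {T0}  orig:{}
  T[5,5] 'b' = {T0}  orig:{}
  T[6,6] 'b' = {T0}  orig:{}
  T[7,7] 'b' = {T0}  orig:{}
  T[0,1] 'bb' = {B,S}
  T[1,2] 'bb' = {B,S}
  T[2,3] 'ba' = {A}
  T[3,4] 'ab' = ∅
  T[4,5] 'bb' = {B,S}
  T[5,6] 'bb' = {B,S}
  T[6,7] 'bb' = {B,S}
  T[0,2] 'bbb' = ∅
  T[1,3] 'bba' = {A,S}
  T[2,4] 'bab' = ∅
  T[3,5] 'abb' = ∅
  T[4,6] 'bbb' = ∅
  T[5,7] 'bbb' = ∅
  T[0,3] 'bbba' = {S}
  T[1,4] 'bbab' = ∅
  T[2,5] 'babb' = ∅
  T[3,6] 'abbb' = ∅
  T[4,7] 'bbbb' = {A}
  T[0,4] 'bbbab' = ∅
  T[1,5] 'bbabb' = ∅
  T[2,6] 'babbb' = ∅
  T[3,7] 'abbbb' = ∅
  T[0,5] 'bbbabb' = ∅
  T[1,6] 'bbabbb' = ∅
  T[2,7] 'babbbb' = ∅
  T[0,6] 'bbbabbb' = ∅
  T[1,7] 'bbabbbb' = ∅
  T[0,7] 'bbbabbbb' = ∅

S ∉ T[0,7] ⇒ NO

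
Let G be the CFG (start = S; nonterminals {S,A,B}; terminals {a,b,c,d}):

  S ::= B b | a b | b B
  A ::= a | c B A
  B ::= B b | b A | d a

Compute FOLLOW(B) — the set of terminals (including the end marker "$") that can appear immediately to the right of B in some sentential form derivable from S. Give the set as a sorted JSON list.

Compute FIRST by fixpoint:
round 1:
  A via A→a: +{a}
  A via A→c B A: +{c}
  B via B→b A: +{b}
  B via B→d a: +{d}
  S via S→B b: +{b,d}
  S via S→a b: +{a}
  S: {a,b,d}  A: {a,c}  B: {b,d}
round 2: done
  S: {a,b,d}  A: {a,c}  B: {b,d}

Compute FOLLOW by fixpoint:
initialize: $ ∈ FOLLOW(S)
iter 1:
  A→c B A: FOLLOW(B) ⊇ FIRST(A) = {a,c}; new: +{a,c}
  B→B b: FOLLOW(B) ⊇ FIRST(b) = {b}; new: +{b}
  B→b A: FOLLOW(A) ⊇ FOLLOW(B) ⊇ {a,b,c}; new: +{a,b,c}
  S→b B: FOLLOW(B) ⊇ FOLLOW(S) ⊇ {$}; new: +{$}
  S: {$}  A: {a,b,c}  B: {$,a,b,c}
iter 2:
  B→b A: FOLLOW(A) ⊇ FOLLOW(B) ⊇ {$,a,b,c}; new: +{$}
  S: {$}  A: {$,a,b,c}  B: {$,a,b,c}
iter 3: (no change)
  S: {$}  A: {$,a,b,c}  B: {$,a,b,c}

FOLLOW(B) = ["$", "a", "b", "c"]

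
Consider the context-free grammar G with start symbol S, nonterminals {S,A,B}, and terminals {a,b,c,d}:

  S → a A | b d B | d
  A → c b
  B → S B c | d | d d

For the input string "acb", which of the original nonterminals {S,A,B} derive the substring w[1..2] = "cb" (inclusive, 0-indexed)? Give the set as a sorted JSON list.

Convert to CNF:
  S -> T1 X5 | T3 A | d
  A -> T0 T1
  B -> S X4 | T2 T2 | d
  T0 -> c
  T1 -> b
  T2 -> d
  T3 -> a
  X4 -> B T0
  X5 -> T2 B

CYK fill — only the sub-triangle for w[1..2]:
  cell(1,1) c: {T0}  orig:{}
  cell(2,2) b: {T1}  orig:{}
  cell(1,2) cb: {A}

Original NTs in T[1,2] deriving "cb": ["A"]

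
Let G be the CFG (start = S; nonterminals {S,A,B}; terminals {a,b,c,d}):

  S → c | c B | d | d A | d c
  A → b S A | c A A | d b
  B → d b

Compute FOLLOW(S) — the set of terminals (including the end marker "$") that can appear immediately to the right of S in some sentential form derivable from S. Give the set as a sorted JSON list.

FIRST iteration:
[1]
  A via A→b S A: +{b}
  A via A→c A A: +{c}
  A via A→d b: +{d}
  B via B→d b: +{d}
  S via S→c: +{c}
  S via S→d: +{d}
  S: {c,d}  A: {b,c,d}  B: {d}
[2] done
  S: {c,d}  A: {b,c,d}  B: {d}

Compute FOLLOW by fixpoint:
seed FOLLOW(S) with $
round 1:
  A→b S A: FOLLOW(S) ⊇ FIRST(A) = {b,c,d}; new: +{b,c,d}
  A→c A A: FOLLOW(A) ⊇ FIRST(A) = {b,c,d}; new: +{b,c,d}
  S→c B: FOLLOW(B) ⊇ FOLLOW(S) ⊇ {$,b,c,d}; new: +{$,b,c,d}
  S→d A: FOLLOW(A) ⊇ FOLLOW(S) ⊇ {$,b,c,d}; new: +{$}
  FOLLOW(S)={$,b,c,d}  FOLLOW(A)={$,b,c,d}  FOLLOW(B)={$,b,c,d}
round 2: (stable)
  FOLLOW(S)={$,b,c,d}  FOLLOW(A)={$,b,c,d}  FOLLOW(B)={$,b,c,d}

FOLLOW(S) = ["$", "b", "c", "d"]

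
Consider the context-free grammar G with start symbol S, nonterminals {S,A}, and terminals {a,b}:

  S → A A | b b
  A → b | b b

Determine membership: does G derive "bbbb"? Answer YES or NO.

Convert to CNF:
  S -> A A | T0 T0
  A -> T0 T0 | b
  T0 -> b

CYK fill:
  cell(0,0) b: {A,T0}  orig:{A}
  cell(1,1) b: {A,T0}  orig:{A}
  cell(2,2) b: {A,T0}  orig:{A}
  cell(3,3) b: {A,T0}  orig:{A}
  cell(0,1) bb: {A,S}
  cell(1,2) bb: {A,S}
  cell(2,3) bb: {A,S}
  cell(0,2) bbb: {S}
  cell(1,3) bbb: {S}
  cell(0,3) bbbb: {S}

S ∈ T[0,3] ⇒ YES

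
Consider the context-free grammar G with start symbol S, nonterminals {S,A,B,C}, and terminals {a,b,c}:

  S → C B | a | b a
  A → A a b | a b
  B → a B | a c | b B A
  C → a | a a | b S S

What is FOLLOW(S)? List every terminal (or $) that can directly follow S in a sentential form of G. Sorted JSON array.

Compute FIRST by fixpoint:
round 1:
  A via A→a b: +{a}
  B via B→a B: +{a}
  B via B→b B A: +{b}
  C via C→a: +{a}
  C via C→b S S: +{b}
  S via S→C B: +{a,b}
  S: {a,b}  A: {a}  B: {a,b}  C: {a,b}
round 2: — fixpoint
  S: {a,b}  A: {a}  B: {a,b}  C: {a,b}

Compute FOLLOW by fixpoint:
FOLLOW(S) := {$}
pass 1:
  A→A a b: FOLLOW(A) ⊇ FIRST(a) = {a}; new: +{a}
  B→b B A: FOLLOW(B) ⊇ FIRST(A) = {a}; new: +{a}
  C→b S S: FOLLOW(S) ⊇ FIRST(S) = {a,b}; new: +{a,b}
  S→C B: FOLLOW(C) ⊇ FIRST(B) = {a,b}; new: +{a,b}
  S→C B: FOLLOW(B) ⊇ FOLLOW(S) ⊇ {$,a,b}; new: +{$,b}
  S: {$,a,b}  A: {a}  B: {$,a,b}  C: {a,b}
pass 2:
  B→b B A: FOLLOW(A) ⊇ FOLLOW(B) ⊇ {$,a,b}; new: +{$,b}
  S: {$,a,b}  A: {$,a,b}  B: {$,a,b}  C: {a,b}
pass 3: done
  S: {$,a,b}  A: {$,a,b}  B: {$,a,b}  C: {a,b}

FOLLOW(S) = ["$", "a", "b"]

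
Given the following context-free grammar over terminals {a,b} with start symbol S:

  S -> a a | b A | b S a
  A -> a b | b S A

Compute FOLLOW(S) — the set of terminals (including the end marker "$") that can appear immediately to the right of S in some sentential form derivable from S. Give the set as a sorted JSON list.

FIRST sets, iterate to fixpoint:
iter 1:
  A via A→a b: +{a}
  A via A→b S A: +{b}
  S via S→a a: +{a}
  S via S→b A: +{b}
  S: {a,b}  A: {a,b}
iter 2: (no change)
  S: {a,b}  A: {a,b}

FOLLOW sets:
FOLLOW(S) := {$}
round 1:
  A→b S A: FOLLOW(S) ⊇ FIRST(A) = {a,b}; new: +{a,b}
  S→b A: FOLLOW(A) ⊇ FOLLOW(S) ⊇ {$,a,b}; new: +{$,a,b}
  S: {$,a,b}  A: {$,a,b}
round 2: — fixpoint
  S: {$,a,b}  A: {$,a,b}

FOLLOW(S) = ["$", "a", "b"]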